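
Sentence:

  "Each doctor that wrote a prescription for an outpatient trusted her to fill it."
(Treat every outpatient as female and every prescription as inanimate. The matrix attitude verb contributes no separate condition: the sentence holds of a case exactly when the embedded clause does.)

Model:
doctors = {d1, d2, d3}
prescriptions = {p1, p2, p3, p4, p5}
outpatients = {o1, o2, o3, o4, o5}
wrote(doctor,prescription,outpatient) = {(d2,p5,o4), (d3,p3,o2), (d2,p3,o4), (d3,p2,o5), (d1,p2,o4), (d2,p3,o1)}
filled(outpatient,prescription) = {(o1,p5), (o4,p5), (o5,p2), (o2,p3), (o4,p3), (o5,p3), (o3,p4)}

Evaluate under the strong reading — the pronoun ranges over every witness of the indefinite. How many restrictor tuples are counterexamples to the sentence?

"her" takes "an outpatient" as antecedent and "it" takes "a prescription"; both are donkey pronouns co-varying with the restrictor.
Strong reading: for every (d,p,o) with wrote(d,p,o), filled(o,p).
Restrictor triples: (d1,p2,o4)→filled(o4,p2) ✗  (d2,p3,o1)→filled(o1,p3) ✗  (d2,p3,o4)→filled(o4,p3) ✓  (d2,p5,o4)→filled(o4,p5) ✓  (d3,p2,o5)→filled(o5,p2) ✓  (d3,p3,o2)→filled(o2,p3) ✓
Counterexamples (restrictor triples failing the scope): 2.

2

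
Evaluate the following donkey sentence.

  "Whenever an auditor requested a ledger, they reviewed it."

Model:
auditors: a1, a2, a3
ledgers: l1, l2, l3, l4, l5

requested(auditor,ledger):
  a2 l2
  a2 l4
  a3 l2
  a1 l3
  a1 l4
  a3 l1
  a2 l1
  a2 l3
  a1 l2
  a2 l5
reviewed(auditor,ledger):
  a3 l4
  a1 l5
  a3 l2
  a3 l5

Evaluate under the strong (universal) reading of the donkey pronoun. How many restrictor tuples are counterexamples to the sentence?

"it" takes "a ledger" as antecedent — a donkey pronoun bound across the clause boundary.
Strong reading: for every (a,l) with requested(a,l), reviewed(a,l).
Restrictor pairs: (a1,l2) ✗  (a1,l3) ✗  (a1,l4) ✗  (a2,l1) ✗  (a2,l2) ✗  (a2,l3) ✗  (a2,l4) ✗  (a2,l5) ✗  (a3,l1) ✗  (a3,l2) ✓
Counterexamples (restrictor pairs failing the scope): 9.

9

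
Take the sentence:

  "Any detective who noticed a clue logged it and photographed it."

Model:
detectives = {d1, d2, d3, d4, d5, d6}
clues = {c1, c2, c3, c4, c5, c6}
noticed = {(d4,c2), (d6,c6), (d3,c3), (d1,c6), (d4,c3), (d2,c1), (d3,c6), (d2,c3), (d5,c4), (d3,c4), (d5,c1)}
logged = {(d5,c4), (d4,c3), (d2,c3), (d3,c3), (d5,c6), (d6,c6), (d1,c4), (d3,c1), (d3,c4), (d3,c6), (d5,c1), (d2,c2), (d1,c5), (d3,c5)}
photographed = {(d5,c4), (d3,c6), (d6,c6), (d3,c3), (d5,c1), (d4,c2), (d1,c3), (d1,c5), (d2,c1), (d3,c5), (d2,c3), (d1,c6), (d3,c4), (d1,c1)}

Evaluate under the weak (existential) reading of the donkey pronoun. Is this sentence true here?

"it" takes "a clue" as antecedent — a donkey pronoun bound across the clause boundary.
Weak reading: every detective d with some noticed-clue has at least one noticed-clue c such that logged(d,c) ∧ photographed(d,c).
Per detective: d1:✗  d2:✓  d3:✓  d4:✗  d5:✓  d6:✓
d1 has no witness among its noticed-clues.

False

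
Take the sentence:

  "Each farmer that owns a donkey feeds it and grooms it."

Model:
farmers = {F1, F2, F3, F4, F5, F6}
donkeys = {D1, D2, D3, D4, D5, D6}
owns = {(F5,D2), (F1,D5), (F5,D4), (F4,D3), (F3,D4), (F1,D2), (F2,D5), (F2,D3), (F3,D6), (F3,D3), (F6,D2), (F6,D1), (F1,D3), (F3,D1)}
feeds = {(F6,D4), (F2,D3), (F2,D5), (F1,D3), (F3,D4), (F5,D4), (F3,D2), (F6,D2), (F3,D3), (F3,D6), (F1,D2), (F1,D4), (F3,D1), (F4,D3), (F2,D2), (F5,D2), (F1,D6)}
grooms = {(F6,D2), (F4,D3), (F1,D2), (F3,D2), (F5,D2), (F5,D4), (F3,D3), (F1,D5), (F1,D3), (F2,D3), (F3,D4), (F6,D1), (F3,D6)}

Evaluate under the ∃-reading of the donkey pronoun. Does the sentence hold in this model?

True

"it" takes "a donkey" as antecedent — a donkey pronoun bound across the clause boundary.
Weak reading: every farmer f with some owns-donkey has at least one owns-donkey d such that feeds(f,d) ∧ grooms(f,d).
Per farmer: F1:✓  F2:✓  F3:✓  F4:✓  F5:✓  F6:✓
Every farmer in the restrictor has a witness.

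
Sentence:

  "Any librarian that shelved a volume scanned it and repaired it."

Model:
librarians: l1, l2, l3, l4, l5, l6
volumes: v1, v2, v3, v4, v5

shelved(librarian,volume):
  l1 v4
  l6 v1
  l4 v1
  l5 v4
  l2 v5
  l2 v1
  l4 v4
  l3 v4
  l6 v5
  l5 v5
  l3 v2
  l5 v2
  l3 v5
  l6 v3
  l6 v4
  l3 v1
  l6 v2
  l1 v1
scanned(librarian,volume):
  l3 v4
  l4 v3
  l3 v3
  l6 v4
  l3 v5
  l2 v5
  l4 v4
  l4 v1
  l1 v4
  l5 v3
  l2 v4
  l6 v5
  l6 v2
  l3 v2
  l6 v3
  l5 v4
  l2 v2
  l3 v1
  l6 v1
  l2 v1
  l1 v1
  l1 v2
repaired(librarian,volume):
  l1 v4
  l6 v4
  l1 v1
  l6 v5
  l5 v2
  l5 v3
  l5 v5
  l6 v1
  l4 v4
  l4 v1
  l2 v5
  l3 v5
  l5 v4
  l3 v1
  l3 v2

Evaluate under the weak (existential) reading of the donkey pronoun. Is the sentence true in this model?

"it" takes "a volume" as antecedent — a donkey pronoun bound across the clause boundary.
Weak reading: every librarian l with some shelved-volume has at least one shelved-volume v such that scanned(l,v) ∧ repaired(l,v).
Per librarian: l1:✓  l2:✓  l3:✓  l4:✓  l5:✓  l6:✓
Every librarian in the restrictor has a witness.

True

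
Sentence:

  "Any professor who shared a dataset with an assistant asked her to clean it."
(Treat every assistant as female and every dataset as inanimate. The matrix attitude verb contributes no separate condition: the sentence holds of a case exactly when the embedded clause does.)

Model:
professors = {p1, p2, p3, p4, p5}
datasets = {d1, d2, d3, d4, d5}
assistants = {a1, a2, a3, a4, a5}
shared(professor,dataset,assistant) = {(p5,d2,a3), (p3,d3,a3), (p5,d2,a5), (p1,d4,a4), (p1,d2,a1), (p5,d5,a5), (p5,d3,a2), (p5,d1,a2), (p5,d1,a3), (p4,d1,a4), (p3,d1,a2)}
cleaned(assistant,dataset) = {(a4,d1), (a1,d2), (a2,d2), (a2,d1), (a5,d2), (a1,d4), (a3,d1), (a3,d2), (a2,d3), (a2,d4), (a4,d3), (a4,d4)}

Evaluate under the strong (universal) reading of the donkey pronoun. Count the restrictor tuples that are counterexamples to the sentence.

2

"her" takes "an assistant" as antecedent and "it" takes "a dataset"; both are donkey pronouns co-varying with the restrictor.
Strong reading: for every (p,d,a) with shared(p,d,a), cleaned(a,d).
Restrictor triples: (p1,d2,a1)→cleaned(a1,d2) ✓  (p1,d4,a4)→cleaned(a4,d4) ✓  (p3,d1,a2)→cleaned(a2,d1) ✓  (p3,d3,a3)→cleaned(a3,d3) ✗  (p4,d1,a4)→cleaned(a4,d1) ✓  (p5,d1,a2)→cleaned(a2,d1) ✓  (p5,d1,a3)→cleaned(a3,d1) ✓  (p5,d2,a3)→cleaned(a3,d2) ✓  (p5,d2,a5)→cleaned(a5,d2) ✓  (p5,d3,a2)→cleaned(a2,d3) ✓  (p5,d5,a5)→cleaned(a5,d5) ✗
Counterexamples (restrictor triples failing the scope): 2.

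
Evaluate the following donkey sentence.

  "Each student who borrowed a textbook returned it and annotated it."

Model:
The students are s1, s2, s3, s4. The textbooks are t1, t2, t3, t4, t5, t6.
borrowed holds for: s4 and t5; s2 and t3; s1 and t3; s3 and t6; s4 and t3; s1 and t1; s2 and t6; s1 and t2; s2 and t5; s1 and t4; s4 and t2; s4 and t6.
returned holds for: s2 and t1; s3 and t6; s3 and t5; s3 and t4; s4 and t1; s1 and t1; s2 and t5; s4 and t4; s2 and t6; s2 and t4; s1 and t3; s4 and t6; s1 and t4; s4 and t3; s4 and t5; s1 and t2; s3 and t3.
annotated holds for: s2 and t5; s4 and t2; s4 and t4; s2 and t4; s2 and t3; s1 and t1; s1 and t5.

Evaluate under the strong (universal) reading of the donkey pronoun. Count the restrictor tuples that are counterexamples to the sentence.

"it" takes "a textbook" as antecedent — a donkey pronoun bound across the clause boundary.
Strong reading: for every (s,t) with borrowed(s,t), returned(s,t) ∧ annotated(s,t).
Restrictor pairs: (s1,t1) ✓  (s1,t2) ✗  (s1,t3) ✗  (s1,t4) ✗  (s2,t3) ✗  (s2,t5) ✓  (s2,t6) ✗  (s3,t6) ✗  (s4,t2) ✗  (s4,t3) ✗  (s4,t5) ✗  (s4,t6) ✗
Counterexamples (restrictor pairs failing the scope): 10.

10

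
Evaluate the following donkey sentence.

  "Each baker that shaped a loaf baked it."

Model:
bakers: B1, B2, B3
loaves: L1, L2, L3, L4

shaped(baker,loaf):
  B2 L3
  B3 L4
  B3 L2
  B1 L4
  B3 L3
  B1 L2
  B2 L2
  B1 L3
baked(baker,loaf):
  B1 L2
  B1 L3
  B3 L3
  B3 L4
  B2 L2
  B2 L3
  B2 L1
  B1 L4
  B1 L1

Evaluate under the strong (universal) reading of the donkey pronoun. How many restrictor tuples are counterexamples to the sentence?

"it" takes "a loaf" as antecedent — a donkey pronoun bound across the clause boundary.
Strong reading: for every (b,l) with shaped(b,l), baked(b,l).
Restrictor pairs: (B1,L2) ✓  (B1,L3) ✓  (B1,L4) ✓  (B2,L2) ✓  (B2,L3) ✓  (B3,L2) ✗  (B3,L3) ✓  (B3,L4) ✓
Counterexamples (restrictor pairs failing the scope): 1.

1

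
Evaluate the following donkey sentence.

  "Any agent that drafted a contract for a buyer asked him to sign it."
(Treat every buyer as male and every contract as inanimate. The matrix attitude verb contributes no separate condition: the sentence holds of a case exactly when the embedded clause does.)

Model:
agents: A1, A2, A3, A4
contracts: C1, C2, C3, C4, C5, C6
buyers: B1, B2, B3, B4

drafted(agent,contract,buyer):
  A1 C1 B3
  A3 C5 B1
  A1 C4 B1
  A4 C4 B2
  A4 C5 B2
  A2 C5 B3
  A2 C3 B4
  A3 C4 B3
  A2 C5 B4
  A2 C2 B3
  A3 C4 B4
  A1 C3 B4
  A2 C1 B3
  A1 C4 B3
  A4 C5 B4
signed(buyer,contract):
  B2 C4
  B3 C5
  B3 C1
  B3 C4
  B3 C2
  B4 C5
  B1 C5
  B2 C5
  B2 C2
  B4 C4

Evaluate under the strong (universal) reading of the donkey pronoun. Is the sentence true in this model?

"him" takes "a buyer" as antecedent and "it" takes "a contract"; both are donkey pronouns co-varying with the restrictor.
Strong reading: for every (a,c,b) with drafted(a,c,b), signed(b,c).
Restrictor triples: (A1,C1,B3)→signed(B3,C1) ✓  (A1,C3,B4)→signed(B4,C3) ✗  (A1,C4,B1)→signed(B1,C4) ✗  (A1,C4,B3)→signed(B3,C4) ✓  (A2,C1,B3)→signed(B3,C1) ✓  (A2,C2,B3)→signed(B3,C2) ✓  (A2,C3,B4)→signed(B4,C3) ✗  (A2,C5,B3)→signed(B3,C5) ✓  (A2,C5,B4)→signed(B4,C5) ✓  (A3,C4,B3)→signed(B3,C4) ✓  (A3,C4,B4)→signed(B4,C4) ✓  (A3,C5,B1)→signed(B1,C5) ✓  (A4,C4,B2)→signed(B2,C4) ✓  (A4,C5,B2)→signed(B2,C5) ✓  (A4,C5,B4)→signed(B4,C5) ✓
Counterexample: (A1,C3,B4) — signed(B4,C3) does not hold.

False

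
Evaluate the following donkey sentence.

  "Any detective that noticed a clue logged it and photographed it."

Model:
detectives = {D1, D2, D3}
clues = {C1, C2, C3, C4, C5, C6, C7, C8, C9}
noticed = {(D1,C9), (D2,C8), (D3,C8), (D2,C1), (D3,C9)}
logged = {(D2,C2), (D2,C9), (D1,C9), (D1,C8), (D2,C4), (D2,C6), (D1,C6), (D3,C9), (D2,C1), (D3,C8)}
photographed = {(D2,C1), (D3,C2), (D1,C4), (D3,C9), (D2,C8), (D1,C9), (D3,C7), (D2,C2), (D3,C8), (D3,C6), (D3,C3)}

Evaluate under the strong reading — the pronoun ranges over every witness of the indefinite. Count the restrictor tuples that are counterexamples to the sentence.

"it" takes "a clue" as antecedent — a donkey pronoun bound across the clause boundary.
Strong reading: for every (d,c) with noticed(d,c), logged(d,c) ∧ photographed(d,c).
Restrictor pairs: (D1,C9) ✓  (D2,C1) ✓  (D2,C8) ✗  (D3,C8) ✓  (D3,C9) ✓
Counterexamples (restrictor pairs failing the scope): 1.

1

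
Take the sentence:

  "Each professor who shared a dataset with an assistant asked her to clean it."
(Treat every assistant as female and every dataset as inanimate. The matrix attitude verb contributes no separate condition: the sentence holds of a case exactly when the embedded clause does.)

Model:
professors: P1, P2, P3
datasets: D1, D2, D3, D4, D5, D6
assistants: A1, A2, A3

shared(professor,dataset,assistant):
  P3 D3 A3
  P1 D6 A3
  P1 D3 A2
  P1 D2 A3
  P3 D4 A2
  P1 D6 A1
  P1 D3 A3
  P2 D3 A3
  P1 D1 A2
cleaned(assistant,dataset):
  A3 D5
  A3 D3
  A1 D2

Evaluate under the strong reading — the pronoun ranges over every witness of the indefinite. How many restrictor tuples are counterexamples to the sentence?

6

"her" takes "an assistant" as antecedent and "it" takes "a dataset"; both are donkey pronouns co-varying with the restrictor.
Strong reading: for every (p,d,a) with shared(p,d,a), cleaned(a,d).
Restrictor triples: (P1,D1,A2)→cleaned(A2,D1) ✗  (P1,D2,A3)→cleaned(A3,D2) ✗  (P1,D3,A2)→cleaned(A2,D3) ✗  (P1,D3,A3)→cleaned(A3,D3) ✓  (P1,D6,A1)→cleaned(A1,D6) ✗  (P1,D6,A3)→cleaned(A3,D6) ✗  (P2,D3,A3)→cleaned(A3,D3) ✓  (P3,D3,A3)→cleaned(A3,D3) ✓  (P3,D4,A2)→cleaned(A2,D4) ✗
Counterexamples (restrictor triples failing the scope): 6.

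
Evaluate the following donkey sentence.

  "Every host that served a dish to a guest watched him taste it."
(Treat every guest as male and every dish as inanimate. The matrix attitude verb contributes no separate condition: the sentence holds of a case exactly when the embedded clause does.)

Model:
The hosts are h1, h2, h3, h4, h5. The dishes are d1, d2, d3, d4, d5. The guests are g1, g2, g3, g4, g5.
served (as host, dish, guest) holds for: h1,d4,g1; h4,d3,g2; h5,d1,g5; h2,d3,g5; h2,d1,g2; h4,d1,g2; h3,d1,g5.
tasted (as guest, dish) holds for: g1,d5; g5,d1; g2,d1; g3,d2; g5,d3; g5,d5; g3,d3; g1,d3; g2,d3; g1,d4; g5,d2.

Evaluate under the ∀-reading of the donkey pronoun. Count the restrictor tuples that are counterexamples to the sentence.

0

"him" takes "a guest" as antecedent and "it" takes "a dish"; both are donkey pronouns co-varying with the restrictor.
Strong reading: for every (h,d,g) with served(h,d,g), tasted(g,d).
Restrictor triples: (h1,d4,g1)→tasted(g1,d4) ✓  (h2,d1,g2)→tasted(g2,d1) ✓  (h2,d3,g5)→tasted(g5,d3) ✓  (h3,d1,g5)→tasted(g5,d1) ✓  (h4,d1,g2)→tasted(g2,d1) ✓  (h4,d3,g2)→tasted(g2,d3) ✓  (h5,d1,g5)→tasted(g5,d1) ✓
Counterexamples (restrictor triples failing the scope): 0.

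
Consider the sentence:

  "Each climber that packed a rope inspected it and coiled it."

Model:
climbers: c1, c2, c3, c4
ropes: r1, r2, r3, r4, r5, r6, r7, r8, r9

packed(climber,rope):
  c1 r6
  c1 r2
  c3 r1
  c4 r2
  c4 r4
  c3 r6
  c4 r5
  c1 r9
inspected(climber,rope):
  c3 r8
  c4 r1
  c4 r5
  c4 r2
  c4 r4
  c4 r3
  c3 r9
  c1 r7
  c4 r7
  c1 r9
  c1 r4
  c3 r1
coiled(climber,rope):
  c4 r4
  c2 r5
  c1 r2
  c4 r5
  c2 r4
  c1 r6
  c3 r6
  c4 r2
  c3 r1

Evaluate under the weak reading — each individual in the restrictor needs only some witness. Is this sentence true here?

False

"it" takes "a rope" as antecedent — a donkey pronoun bound across the clause boundary.
Weak reading: every climber c with some packed-rope has at least one packed-rope r such that inspected(c,r) ∧ coiled(c,r).
Per climber: c1:✗  c3:✓  c4:✓
c1 has no witness among its packed-ropes.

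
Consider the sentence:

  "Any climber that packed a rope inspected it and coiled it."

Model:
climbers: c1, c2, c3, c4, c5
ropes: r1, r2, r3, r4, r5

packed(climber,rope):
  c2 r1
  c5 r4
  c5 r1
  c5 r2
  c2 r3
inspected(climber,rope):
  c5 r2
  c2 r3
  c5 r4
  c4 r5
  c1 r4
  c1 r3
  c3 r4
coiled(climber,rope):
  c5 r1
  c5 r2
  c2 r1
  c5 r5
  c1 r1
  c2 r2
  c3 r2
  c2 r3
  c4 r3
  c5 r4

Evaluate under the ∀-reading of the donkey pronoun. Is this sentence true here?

False

"it" takes "a rope" as antecedent — a donkey pronoun bound across the clause boundary.
Strong reading: for every (c,r) with packed(c,r), inspected(c,r) ∧ coiled(c,r).
Restrictor pairs: (c2,r1) ✗  (c2,r3) ✓  (c5,r1) ✗  (c5,r2) ✓  (c5,r4) ✓
Counterexample: (c2,r1) is in packed but fails the scope.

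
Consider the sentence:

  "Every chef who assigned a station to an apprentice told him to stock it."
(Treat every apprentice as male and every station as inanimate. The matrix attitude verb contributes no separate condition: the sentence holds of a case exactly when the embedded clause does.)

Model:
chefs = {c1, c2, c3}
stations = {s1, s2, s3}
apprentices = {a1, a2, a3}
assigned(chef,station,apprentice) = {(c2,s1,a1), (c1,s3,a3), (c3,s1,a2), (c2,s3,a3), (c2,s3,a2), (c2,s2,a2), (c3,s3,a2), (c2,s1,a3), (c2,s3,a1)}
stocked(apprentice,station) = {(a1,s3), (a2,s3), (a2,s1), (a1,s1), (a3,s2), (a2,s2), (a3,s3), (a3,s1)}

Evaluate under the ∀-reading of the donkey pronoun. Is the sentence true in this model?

"him" takes "an apprentice" as antecedent and "it" takes "a station"; both are donkey pronouns co-varying with the restrictor.
Strong reading: for every (c,s,a) with assigned(c,s,a), stocked(a,s).
Restrictor triples: (c1,s3,a3)→stocked(a3,s3) ✓  (c2,s1,a1)→stocked(a1,s1) ✓  (c2,s1,a3)→stocked(a3,s1) ✓  (c2,s2,a2)→stocked(a2,s2) ✓  (c2,s3,a1)→stocked(a1,s3) ✓  (c2,s3,a2)→stocked(a2,s3) ✓  (c2,s3,a3)→stocked(a3,s3) ✓  (c3,s1,a2)→stocked(a2,s1) ✓  (c3,s3,a2)→stocked(a2,s3) ✓
Every restrictor triple satisfies the scope.

True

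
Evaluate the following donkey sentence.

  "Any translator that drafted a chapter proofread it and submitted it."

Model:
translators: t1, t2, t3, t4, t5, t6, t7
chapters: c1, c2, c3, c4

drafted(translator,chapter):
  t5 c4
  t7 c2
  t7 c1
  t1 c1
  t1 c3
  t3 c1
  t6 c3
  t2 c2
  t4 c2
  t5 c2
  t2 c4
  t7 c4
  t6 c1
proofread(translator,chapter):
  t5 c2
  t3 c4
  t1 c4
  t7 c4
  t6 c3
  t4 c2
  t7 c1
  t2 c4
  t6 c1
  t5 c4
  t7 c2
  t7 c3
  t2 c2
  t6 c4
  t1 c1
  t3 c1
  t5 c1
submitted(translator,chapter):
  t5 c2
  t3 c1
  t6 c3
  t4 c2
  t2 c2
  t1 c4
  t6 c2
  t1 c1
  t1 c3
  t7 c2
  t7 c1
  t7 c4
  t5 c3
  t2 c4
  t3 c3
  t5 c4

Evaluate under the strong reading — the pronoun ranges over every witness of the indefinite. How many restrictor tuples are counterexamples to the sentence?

2

"it" takes "a chapter" as antecedent — a donkey pronoun bound across the clause boundary.
Strong reading: for every (t,c) with drafted(t,c), proofread(t,c) ∧ submitted(t,c).
Restrictor pairs: (t1,c1) ✓  (t1,c3) ✗  (t2,c2) ✓  (t2,c4) ✓  (t3,c1) ✓  (t4,c2) ✓  (t5,c2) ✓  (t5,c4) ✓  (t6,c1) ✗  (t6,c3) ✓  (t7,c1) ✓  (t7,c2) ✓  (t7,c4) ✓
Counterexamples (restrictor pairs failing the scope): 2.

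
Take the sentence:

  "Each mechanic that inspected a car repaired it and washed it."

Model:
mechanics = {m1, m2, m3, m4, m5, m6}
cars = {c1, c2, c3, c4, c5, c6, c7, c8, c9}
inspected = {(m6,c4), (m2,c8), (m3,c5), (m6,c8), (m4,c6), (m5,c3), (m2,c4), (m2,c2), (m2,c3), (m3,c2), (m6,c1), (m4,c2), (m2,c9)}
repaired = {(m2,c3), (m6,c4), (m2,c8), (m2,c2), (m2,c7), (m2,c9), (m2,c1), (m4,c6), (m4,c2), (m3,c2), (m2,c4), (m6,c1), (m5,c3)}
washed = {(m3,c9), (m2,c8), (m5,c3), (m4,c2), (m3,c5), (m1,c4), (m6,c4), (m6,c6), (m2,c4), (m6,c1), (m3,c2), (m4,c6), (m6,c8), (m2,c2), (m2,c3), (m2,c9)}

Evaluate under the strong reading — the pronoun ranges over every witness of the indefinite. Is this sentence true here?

False

"it" takes "a car" as antecedent — a donkey pronoun bound across the clause boundary.
Strong reading: for every (m,c) with inspected(m,c), repaired(m,c) ∧ washed(m,c).
Restrictor pairs: (m2,c2) ✓  (m2,c3) ✓  (m2,c4) ✓  (m2,c8) ✓  (m2,c9) ✓  (m3,c2) ✓  (m3,c5) ✗  (m4,c2) ✓  (m4,c6) ✓  (m5,c3) ✓  (m6,c1) ✓  (m6,c4) ✓  (m6,c8) ✗
Counterexample: (m3,c5) is in inspected but fails the scope.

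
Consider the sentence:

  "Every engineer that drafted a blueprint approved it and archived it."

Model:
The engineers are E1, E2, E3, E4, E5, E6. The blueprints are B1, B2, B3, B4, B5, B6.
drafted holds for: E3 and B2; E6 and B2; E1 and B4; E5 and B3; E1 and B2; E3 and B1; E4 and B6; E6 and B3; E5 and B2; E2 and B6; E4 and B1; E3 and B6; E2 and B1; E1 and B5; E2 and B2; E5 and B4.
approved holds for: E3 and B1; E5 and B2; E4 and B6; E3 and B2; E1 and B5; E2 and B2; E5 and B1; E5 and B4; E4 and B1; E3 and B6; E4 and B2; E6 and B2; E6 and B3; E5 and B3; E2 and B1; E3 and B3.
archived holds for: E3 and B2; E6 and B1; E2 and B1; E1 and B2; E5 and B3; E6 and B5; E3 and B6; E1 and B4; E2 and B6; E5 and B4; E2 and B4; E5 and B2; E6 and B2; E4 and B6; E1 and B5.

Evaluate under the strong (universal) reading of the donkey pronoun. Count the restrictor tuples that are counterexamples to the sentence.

"it" takes "a blueprint" as antecedent — a donkey pronoun bound across the clause boundary.
Strong reading: for every (e,b) with drafted(e,b), approved(e,b) ∧ archived(e,b).
Restrictor pairs: (E1,B2) ✗  (E1,B4) ✗  (E1,B5) ✓  (E2,B1) ✓  (E2,B2) ✗  (E2,B6) ✗  (E3,B1) ✗  (E3,B2) ✓  (E3,B6) ✓  (E4,B1) ✗  (E4,B6) ✓  (E5,B2) ✓  (E5,B3) ✓  (E5,B4) ✓  (E6,B2) ✓  (E6,B3) ✗
Counterexamples (restrictor pairs failing the scope): 7.

7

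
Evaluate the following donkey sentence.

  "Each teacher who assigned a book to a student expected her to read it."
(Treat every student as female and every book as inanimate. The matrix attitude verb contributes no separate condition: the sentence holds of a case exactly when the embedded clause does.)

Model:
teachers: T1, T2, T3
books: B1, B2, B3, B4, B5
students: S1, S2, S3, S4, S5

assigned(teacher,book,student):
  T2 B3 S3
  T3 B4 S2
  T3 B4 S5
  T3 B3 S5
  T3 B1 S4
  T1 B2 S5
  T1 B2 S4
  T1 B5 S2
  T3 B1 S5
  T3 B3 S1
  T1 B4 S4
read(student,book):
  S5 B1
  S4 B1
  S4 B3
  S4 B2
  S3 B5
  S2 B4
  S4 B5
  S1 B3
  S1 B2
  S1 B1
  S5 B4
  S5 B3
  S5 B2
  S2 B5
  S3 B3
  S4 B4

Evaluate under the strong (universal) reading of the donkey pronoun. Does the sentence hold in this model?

"her" takes "a student" as antecedent and "it" takes "a book"; both are donkey pronouns co-varying with the restrictor.
Strong reading: for every (t,b,s) with assigned(t,b,s), read(s,b).
Restrictor triples: (T1,B2,S4)→read(S4,B2) ✓  (T1,B2,S5)→read(S5,B2) ✓  (T1,B4,S4)→read(S4,B4) ✓  (T1,B5,S2)→read(S2,B5) ✓  (T2,B3,S3)→read(S3,B3) ✓  (T3,B1,S4)→read(S4,B1) ✓  (T3,B1,S5)→read(S5,B1) ✓  (T3,B3,S1)→read(S1,B3) ✓  (T3,B3,S5)→read(S5,B3) ✓  (T3,B4,S2)→read(S2,B4) ✓  (T3,B4,S5)→read(S5,B4) ✓
Every restrictor triple satisfies the scope.

True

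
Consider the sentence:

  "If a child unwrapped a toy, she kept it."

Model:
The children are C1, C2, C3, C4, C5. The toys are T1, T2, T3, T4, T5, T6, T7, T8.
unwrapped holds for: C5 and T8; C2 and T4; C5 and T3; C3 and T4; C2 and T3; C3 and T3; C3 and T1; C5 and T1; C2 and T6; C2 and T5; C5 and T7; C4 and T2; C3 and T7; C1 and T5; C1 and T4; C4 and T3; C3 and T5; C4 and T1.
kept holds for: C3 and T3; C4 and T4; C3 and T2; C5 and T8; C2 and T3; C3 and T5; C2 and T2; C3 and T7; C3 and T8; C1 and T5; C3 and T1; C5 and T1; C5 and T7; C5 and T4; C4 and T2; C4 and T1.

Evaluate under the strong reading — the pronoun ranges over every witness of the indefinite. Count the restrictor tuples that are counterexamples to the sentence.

7

"it" takes "a toy" as antecedent — a donkey pronoun bound across the clause boundary.
Strong reading: for every (c,t) with unwrapped(c,t), kept(c,t).
Restrictor pairs: (C1,T4) ✗  (C1,T5) ✓  (C2,T3) ✓  (C2,T4) ✗  (C2,T5) ✗  (C2,T6) ✗  (C3,T1) ✓  (C3,T3) ✓  (C3,T4) ✗  (C3,T5) ✓  (C3,T7) ✓  (C4,T1) ✓  (C4,T2) ✓  (C4,T3) ✗  (C5,T1) ✓  (C5,T3) ✗  (C5,T7) ✓  (C5,T8) ✓
Counterexamples (restrictor pairs failing the scope): 7.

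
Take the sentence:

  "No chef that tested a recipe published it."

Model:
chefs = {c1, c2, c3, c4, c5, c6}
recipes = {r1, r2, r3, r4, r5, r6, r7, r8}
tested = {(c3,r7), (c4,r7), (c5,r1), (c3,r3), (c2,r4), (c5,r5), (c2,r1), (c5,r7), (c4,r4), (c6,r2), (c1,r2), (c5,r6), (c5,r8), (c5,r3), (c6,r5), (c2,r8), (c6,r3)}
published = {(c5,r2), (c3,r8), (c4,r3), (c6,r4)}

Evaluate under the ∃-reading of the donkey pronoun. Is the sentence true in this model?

True

"it" takes "a recipe" as antecedent — a donkey pronoun bound across the clause boundary.
Truth condition: for no (c,r) with tested(c,r) does published(c,r) hold.
Restrictor pairs — does the scope hold? (c1,r2):fails  (c2,r1):fails  (c2,r4):fails  (c2,r8):fails  (c3,r3):fails  (c3,r7):fails  (c4,r4):fails  (c4,r7):fails  (c5,r1):fails  (c5,r3):fails  (c5,r5):fails  (c5,r6):fails  (c5,r7):fails  (c5,r8):fails  (c6,r2):fails  (c6,r3):fails  (c6,r5):fails
Scope holds for no restrictor pair, so the sentence is true.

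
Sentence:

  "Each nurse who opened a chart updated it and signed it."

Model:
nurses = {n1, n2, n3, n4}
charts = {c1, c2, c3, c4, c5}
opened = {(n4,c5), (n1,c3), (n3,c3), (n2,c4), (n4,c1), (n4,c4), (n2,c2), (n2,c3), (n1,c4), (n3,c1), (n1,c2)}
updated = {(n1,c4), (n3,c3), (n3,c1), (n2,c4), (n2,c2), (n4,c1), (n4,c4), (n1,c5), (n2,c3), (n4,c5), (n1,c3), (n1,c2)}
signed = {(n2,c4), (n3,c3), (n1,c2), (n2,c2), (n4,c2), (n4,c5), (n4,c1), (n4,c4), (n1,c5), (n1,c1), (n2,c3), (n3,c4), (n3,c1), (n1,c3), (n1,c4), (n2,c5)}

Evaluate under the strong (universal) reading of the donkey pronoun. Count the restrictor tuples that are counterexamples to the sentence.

0

"it" takes "a chart" as antecedent — a donkey pronoun bound across the clause boundary.
Strong reading: for every (n,c) with opened(n,c), updated(n,c) ∧ signed(n,c).
Restrictor pairs: (n1,c2) ✓  (n1,c3) ✓  (n1,c4) ✓  (n2,c2) ✓  (n2,c3) ✓  (n2,c4) ✓  (n3,c1) ✓  (n3,c3) ✓  (n4,c1) ✓  (n4,c4) ✓  (n4,c5) ✓
Counterexamples (restrictor pairs failing the scope): 0.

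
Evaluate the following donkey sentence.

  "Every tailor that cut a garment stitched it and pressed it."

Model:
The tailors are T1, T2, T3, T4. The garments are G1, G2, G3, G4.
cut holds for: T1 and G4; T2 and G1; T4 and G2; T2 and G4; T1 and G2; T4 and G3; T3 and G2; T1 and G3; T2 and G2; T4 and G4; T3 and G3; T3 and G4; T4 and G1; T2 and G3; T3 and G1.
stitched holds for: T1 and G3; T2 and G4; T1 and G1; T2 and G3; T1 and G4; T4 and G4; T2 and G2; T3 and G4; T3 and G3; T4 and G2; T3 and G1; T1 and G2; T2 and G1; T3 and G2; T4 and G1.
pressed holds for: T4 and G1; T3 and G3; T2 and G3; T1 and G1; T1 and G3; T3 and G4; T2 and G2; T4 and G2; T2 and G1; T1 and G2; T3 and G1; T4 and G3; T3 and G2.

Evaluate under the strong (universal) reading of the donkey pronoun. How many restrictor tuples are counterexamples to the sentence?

"it" takes "a garment" as antecedent — a donkey pronoun bound across the clause boundary.
Strong reading: for every (t,g) with cut(t,g), stitched(t,g) ∧ pressed(t,g).
Restrictor pairs: (T1,G2) ✓  (T1,G3) ✓  (T1,G4) ✗  (T2,G1) ✓  (T2,G2) ✓  (T2,G3) ✓  (T2,G4) ✗  (T3,G1) ✓  (T3,G2) ✓  (T3,G3) ✓  (T3,G4) ✓  (T4,G1) ✓  (T4,G2) ✓  (T4,G3) ✗  (T4,G4) ✗
Counterexamples (restrictor pairs failing the scope): 4.

4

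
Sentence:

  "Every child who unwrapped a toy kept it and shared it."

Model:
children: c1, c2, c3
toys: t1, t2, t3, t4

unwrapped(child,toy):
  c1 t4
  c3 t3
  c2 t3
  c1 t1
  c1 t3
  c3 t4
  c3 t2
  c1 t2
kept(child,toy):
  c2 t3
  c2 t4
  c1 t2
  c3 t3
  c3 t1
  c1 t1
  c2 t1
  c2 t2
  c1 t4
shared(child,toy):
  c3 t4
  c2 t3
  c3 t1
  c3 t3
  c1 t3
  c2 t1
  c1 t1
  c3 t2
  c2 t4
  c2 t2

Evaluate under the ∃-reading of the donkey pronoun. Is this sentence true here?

True

"it" takes "a toy" as antecedent — a donkey pronoun bound across the clause boundary.
Weak reading: every child c with some unwrapped-toy has at least one unwrapped-toy t such that kept(c,t) ∧ shared(c,t).
Per child: c1:✓  c2:✓  c3:✓
Every child in the restrictor has a witness.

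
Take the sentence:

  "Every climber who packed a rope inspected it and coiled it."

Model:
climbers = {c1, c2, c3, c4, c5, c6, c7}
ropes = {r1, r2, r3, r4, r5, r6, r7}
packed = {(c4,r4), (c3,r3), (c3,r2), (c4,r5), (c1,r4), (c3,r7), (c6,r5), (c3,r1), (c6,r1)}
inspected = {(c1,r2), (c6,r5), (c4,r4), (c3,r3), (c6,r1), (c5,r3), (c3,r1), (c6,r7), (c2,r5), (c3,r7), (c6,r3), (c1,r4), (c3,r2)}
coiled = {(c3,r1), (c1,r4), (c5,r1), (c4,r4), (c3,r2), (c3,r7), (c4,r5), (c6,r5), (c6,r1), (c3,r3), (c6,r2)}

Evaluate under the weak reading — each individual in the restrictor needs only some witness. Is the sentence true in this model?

True

"it" takes "a rope" as antecedent — a donkey pronoun bound across the clause boundary.
Weak reading: every climber c with some packed-rope has at least one packed-rope r such that inspected(c,r) ∧ coiled(c,r).
Per climber: c1:✓  c3:✓  c4:✓  c6:✓
Every climber in the restrictor has a witness.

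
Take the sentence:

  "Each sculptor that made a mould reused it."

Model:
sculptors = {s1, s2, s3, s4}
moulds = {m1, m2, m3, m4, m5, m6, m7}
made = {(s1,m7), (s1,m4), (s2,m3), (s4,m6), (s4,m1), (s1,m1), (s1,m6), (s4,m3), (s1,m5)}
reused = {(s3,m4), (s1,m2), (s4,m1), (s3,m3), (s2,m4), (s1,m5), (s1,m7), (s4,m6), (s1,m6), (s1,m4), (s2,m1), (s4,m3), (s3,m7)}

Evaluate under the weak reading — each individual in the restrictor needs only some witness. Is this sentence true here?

False

"it" takes "a mould" as antecedent — a donkey pronoun bound across the clause boundary.
Weak reading: every sculptor s with some made-mould has at least one made-mould m such that reused(s,m).
Per sculptor: s1:✓  s2:✗  s4:✓
s2 has no witness among its made-moulds.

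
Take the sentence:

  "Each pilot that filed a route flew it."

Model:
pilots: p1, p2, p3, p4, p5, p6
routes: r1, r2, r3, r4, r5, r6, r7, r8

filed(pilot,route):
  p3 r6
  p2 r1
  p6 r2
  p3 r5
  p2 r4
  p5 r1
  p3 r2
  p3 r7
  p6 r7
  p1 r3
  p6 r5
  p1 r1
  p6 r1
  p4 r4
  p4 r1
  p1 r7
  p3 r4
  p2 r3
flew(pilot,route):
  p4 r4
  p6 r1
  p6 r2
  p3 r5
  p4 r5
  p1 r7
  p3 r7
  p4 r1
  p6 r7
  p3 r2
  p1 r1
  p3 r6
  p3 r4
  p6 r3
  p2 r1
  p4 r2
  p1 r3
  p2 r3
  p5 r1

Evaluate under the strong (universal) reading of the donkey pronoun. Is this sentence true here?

False

"it" takes "a route" as antecedent — a donkey pronoun bound across the clause boundary.
Strong reading: for every (p,r) with filed(p,r), flew(p,r).
Restrictor pairs: (p1,r1) ✓  (p1,r3) ✓  (p1,r7) ✓  (p2,r1) ✓  (p2,r3) ✓  (p2,r4) ✗  (p3,r2) ✓  (p3,r4) ✓  (p3,r5) ✓  (p3,r6) ✓  (p3,r7) ✓  (p4,r1) ✓  (p4,r4) ✓  (p5,r1) ✓  (p6,r1) ✓  (p6,r2) ✓  (p6,r5) ✗  (p6,r7) ✓
Counterexample: (p2,r4) is in filed but fails the scope.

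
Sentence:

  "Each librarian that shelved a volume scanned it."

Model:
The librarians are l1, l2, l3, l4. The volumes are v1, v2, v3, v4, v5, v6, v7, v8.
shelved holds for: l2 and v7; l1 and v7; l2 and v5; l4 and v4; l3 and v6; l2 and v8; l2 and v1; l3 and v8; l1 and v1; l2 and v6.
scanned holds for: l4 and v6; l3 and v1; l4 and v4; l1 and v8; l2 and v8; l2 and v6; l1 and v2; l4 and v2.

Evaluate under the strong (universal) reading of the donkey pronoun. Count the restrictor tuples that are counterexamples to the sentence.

7

"it" takes "a volume" as antecedent — a donkey pronoun bound across the clause boundary.
Strong reading: for every (l,v) with shelved(l,v), scanned(l,v).
Restrictor pairs: (l1,v1) ✗  (l1,v7) ✗  (l2,v1) ✗  (l2,v5) ✗  (l2,v6) ✓  (l2,v7) ✗  (l2,v8) ✓  (l3,v6) ✗  (l3,v8) ✗  (l4,v4) ✓
Counterexamples (restrictor pairs failing the scope): 7.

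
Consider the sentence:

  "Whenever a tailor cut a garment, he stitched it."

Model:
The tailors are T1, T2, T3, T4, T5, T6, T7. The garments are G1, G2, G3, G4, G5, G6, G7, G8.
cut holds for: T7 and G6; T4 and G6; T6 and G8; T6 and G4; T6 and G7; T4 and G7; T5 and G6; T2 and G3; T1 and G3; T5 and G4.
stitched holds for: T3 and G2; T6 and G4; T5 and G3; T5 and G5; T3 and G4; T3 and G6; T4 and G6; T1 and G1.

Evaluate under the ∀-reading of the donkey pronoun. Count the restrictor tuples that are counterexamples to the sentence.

8

"it" takes "a garment" as antecedent — a donkey pronoun bound across the clause boundary.
Strong reading: for every (t,g) with cut(t,g), stitched(t,g).
Restrictor pairs: (T1,G3) ✗  (T2,G3) ✗  (T4,G6) ✓  (T4,G7) ✗  (T5,G4) ✗  (T5,G6) ✗  (T6,G4) ✓  (T6,G7) ✗  (T6,G8) ✗  (T7,G6) ✗
Counterexamples (restrictor pairs failing the scope): 8.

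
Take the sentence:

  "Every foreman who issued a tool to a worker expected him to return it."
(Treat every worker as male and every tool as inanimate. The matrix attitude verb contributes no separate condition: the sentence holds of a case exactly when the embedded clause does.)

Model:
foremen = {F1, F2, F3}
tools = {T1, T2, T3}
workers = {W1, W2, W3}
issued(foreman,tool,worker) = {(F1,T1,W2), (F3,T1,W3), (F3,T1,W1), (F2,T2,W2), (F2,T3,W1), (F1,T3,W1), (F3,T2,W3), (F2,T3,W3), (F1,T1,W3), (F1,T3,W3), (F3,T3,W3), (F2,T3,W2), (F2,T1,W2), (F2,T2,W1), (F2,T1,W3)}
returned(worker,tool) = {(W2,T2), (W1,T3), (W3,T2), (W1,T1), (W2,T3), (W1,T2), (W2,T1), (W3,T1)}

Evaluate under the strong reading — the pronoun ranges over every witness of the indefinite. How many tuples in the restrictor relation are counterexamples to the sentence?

"him" takes "a worker" as antecedent and "it" takes "a tool"; both are donkey pronouns co-varying with the restrictor.
Strong reading: for every (f,t,w) with issued(f,t,w), returned(w,t).
Restrictor triples: (F1,T1,W2)→returned(W2,T1) ✓  (F1,T1,W3)→returned(W3,T1) ✓  (F1,T3,W1)→returned(W1,T3) ✓  (F1,T3,W3)→returned(W3,T3) ✗  (F2,T1,W2)→returned(W2,T1) ✓  (F2,T1,W3)→returned(W3,T1) ✓  (F2,T2,W1)→returned(W1,T2) ✓  (F2,T2,W2)→returned(W2,T2) ✓  (F2,T3,W1)→returned(W1,T3) ✓  (F2,T3,W2)→returned(W2,T3) ✓  (F2,T3,W3)→returned(W3,T3) ✗  (F3,T1,W1)→returned(W1,T1) ✓  (F3,T1,W3)→returned(W3,T1) ✓  (F3,T2,W3)→returned(W3,T2) ✓  (F3,T3,W3)→returned(W3,T3) ✗
Counterexamples (restrictor triples failing the scope): 3.

3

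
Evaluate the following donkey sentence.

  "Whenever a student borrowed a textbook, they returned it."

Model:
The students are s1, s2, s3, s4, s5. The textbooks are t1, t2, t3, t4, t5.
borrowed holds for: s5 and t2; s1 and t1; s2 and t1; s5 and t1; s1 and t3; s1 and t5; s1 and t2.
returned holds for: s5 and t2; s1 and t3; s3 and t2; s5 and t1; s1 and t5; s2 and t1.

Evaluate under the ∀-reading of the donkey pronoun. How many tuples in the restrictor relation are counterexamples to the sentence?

2

"it" takes "a textbook" as antecedent — a donkey pronoun bound across the clause boundary.
Strong reading: for every (s,t) with borrowed(s,t), returned(s,t).
Restrictor pairs: (s1,t1) ✗  (s1,t2) ✗  (s1,t3) ✓  (s1,t5) ✓  (s2,t1) ✓  (s5,t1) ✓  (s5,t2) ✓
Counterexamples (restrictor pairs failing the scope): 2.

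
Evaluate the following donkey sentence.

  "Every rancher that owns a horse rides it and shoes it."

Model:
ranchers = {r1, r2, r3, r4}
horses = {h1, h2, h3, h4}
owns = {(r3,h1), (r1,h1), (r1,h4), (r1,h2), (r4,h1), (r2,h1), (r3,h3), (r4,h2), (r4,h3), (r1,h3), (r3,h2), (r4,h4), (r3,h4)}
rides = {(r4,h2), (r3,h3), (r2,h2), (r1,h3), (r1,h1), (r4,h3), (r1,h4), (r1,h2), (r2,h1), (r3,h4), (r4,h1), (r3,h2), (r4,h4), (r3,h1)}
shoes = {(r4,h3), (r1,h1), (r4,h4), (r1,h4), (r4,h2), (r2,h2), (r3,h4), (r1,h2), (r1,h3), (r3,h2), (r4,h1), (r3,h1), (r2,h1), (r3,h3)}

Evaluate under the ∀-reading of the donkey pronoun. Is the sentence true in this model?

True

"it" takes "a horse" as antecedent — a donkey pronoun bound across the clause boundary.
Strong reading: for every (r,h) with owns(r,h), rides(r,h) ∧ shoes(r,h).
Restrictor pairs: (r1,h1) ✓  (r1,h2) ✓  (r1,h3) ✓  (r1,h4) ✓  (r2,h1) ✓  (r3,h1) ✓  (r3,h2) ✓  (r3,h3) ✓  (r3,h4) ✓  (r4,h1) ✓  (r4,h2) ✓  (r4,h3) ✓  (r4,h4) ✓
Every restrictor pair satisfies the scope.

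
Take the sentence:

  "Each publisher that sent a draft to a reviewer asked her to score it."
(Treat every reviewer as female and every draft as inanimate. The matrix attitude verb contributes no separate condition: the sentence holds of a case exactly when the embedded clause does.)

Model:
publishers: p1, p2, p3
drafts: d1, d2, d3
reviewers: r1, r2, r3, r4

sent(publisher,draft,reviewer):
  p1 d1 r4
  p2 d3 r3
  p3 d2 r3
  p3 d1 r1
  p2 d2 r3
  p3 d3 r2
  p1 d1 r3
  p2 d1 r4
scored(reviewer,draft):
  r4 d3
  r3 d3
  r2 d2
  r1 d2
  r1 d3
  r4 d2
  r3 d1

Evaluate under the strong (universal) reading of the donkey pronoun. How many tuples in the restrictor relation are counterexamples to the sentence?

"her" takes "a reviewer" as antecedent and "it" takes "a draft"; both are donkey pronouns co-varying with the restrictor.
Strong reading: for every (p,d,r) with sent(p,d,r), scored(r,d).
Restrictor triples: (p1,d1,r3)→scored(r3,d1) ✓  (p1,d1,r4)→scored(r4,d1) ✗  (p2,d1,r4)→scored(r4,d1) ✗  (p2,d2,r3)→scored(r3,d2) ✗  (p2,d3,r3)→scored(r3,d3) ✓  (p3,d1,r1)→scored(r1,d1) ✗  (p3,d2,r3)→scored(r3,d2) ✗  (p3,d3,r2)→scored(r2,d3) ✗
Counterexamples (restrictor triples failing the scope): 6.

6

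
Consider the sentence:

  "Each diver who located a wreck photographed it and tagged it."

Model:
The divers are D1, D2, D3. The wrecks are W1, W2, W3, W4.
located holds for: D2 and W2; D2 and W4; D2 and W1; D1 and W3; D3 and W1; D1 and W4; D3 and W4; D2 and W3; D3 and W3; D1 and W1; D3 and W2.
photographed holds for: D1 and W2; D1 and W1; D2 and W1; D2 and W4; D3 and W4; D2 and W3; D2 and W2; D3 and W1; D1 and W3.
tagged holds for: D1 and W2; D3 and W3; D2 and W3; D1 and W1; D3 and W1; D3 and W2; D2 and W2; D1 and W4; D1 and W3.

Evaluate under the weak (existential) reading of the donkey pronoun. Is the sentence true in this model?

True

"it" takes "a wreck" as antecedent — a donkey pronoun bound across the clause boundary.
Weak reading: every diver d with some located-wreck has at least one located-wreck w such that photographed(d,w) ∧ tagged(d,w).
Per diver: D1:✓  D2:✓  D3:✓
Every diver in the restrictor has a witness.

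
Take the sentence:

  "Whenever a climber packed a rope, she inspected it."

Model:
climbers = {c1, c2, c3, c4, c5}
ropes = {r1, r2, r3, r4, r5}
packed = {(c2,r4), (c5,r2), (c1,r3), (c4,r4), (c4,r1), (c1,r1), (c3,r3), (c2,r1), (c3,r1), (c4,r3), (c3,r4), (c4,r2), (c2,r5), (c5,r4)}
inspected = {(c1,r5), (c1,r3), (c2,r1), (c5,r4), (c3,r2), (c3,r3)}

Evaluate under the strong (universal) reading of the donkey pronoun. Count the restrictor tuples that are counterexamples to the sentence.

10

"it" takes "a rope" as antecedent — a donkey pronoun bound across the clause boundary.
Strong reading: for every (c,r) with packed(c,r), inspected(c,r).
Restrictor pairs: (c1,r1) ✗  (c1,r3) ✓  (c2,r1) ✓  (c2,r4) ✗  (c2,r5) ✗  (c3,r1) ✗  (c3,r3) ✓  (c3,r4) ✗  (c4,r1) ✗  (c4,r2) ✗  (c4,r3) ✗  (c4,r4) ✗  (c5,r2) ✗  (c5,r4) ✓
Counterexamples (restrictor pairs failing the scope): 10.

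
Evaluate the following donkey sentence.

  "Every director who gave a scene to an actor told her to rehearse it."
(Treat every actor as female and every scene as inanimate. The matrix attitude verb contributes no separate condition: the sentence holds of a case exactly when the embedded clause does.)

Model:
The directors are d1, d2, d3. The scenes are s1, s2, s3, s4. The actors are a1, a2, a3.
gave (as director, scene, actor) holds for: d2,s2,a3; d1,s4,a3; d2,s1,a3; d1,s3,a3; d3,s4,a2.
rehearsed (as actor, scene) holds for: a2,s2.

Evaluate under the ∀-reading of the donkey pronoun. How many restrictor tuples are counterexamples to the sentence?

5

"her" takes "an actor" as antecedent and "it" takes "a scene"; both are donkey pronouns co-varying with the restrictor.
Strong reading: for every (d,s,a) with gave(d,s,a), rehearsed(a,s).
Restrictor triples: (d1,s3,a3)→rehearsed(a3,s3) ✗  (d1,s4,a3)→rehearsed(a3,s4) ✗  (d2,s1,a3)→rehearsed(a3,s1) ✗  (d2,s2,a3)→rehearsed(a3,s2) ✗  (d3,s4,a2)→rehearsed(a2,s4) ✗
Counterexamples (restrictor triples failing the scope): 5.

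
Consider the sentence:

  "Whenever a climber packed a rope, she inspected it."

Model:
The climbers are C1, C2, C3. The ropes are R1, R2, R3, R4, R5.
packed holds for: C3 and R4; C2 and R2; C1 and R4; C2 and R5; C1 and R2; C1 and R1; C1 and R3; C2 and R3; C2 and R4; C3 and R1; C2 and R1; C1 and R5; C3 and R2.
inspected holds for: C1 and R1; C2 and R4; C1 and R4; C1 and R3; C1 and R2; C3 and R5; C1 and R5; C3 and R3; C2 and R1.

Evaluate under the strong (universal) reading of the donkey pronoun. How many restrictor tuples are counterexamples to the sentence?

"it" takes "a rope" as antecedent — a donkey pronoun bound across the clause boundary.
Strong reading: for every (c,r) with packed(c,r), inspected(c,r).
Restrictor pairs: (C1,R1) ✓  (C1,R2) ✓  (C1,R3) ✓  (C1,R4) ✓  (C1,R5) ✓  (C2,R1) ✓  (C2,R2) ✗  (C2,R3) ✗  (C2,R4) ✓  (C2,R5) ✗  (C3,R1) ✗  (C3,R2) ✗  (C3,R4) ✗
Counterexamples (restrictor pairs failing the scope): 6.

6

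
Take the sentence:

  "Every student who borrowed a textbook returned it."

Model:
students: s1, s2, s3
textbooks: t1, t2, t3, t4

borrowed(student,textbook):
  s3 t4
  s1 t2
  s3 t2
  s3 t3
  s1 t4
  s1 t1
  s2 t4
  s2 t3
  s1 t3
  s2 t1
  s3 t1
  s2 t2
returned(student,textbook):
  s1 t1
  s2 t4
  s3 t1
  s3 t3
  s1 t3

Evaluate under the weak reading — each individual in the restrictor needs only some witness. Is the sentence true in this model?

"it" takes "a textbook" as antecedent — a donkey pronoun bound across the clause boundary.
Weak reading: every student s with some borrowed-textbook has at least one borrowed-textbook t such that returned(s,t).
Per student: s1:✓  s2:✓  s3:✓
Every student in the restrictor has a witness.

True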